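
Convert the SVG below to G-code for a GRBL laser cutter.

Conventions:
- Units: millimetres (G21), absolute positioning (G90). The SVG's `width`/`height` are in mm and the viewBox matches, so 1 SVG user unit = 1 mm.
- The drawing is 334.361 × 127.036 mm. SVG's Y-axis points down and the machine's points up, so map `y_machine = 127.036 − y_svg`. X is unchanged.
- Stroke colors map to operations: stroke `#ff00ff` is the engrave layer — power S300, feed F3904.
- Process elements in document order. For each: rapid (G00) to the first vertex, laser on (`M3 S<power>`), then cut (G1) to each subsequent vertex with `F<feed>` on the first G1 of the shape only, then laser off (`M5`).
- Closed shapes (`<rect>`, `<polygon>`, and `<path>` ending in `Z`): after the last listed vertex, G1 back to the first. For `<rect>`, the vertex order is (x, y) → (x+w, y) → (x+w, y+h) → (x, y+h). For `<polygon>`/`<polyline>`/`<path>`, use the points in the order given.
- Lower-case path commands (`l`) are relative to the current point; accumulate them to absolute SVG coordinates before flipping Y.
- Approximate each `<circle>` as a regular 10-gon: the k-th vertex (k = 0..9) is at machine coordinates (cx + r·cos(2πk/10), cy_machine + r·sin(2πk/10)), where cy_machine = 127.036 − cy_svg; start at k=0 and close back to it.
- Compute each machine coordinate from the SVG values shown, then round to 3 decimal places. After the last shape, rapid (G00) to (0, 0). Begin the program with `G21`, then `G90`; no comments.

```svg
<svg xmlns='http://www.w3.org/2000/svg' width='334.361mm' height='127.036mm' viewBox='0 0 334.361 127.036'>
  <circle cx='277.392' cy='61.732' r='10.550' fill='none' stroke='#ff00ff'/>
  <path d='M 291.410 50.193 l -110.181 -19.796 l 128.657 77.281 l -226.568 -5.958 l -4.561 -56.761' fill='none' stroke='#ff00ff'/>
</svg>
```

G21
G90
G00 X287.942 Y65.304
M3 S300
G1 X285.927 Y71.505 F3904
G1 X280.652 Y75.338
G1 X274.132 Y75.338
G1 X268.857 Y71.505
G1 X266.842 Y65.304
G1 X268.857 Y59.103
G1 X274.132 Y55.270
G1 X280.652 Y55.270
G1 X285.927 Y59.103
G1 X287.942 Y65.304
M5
G00 X291.410 Y76.843
M3 S300
G1 X181.229 Y96.639 F3904
G1 X309.886 Y19.358
G1 X83.318 Y25.316
G1 X78.757 Y82.077
M5
G00 X0.000 Y0.000

1 u = 1 mm; y_m = 127.036 − y.

[1] `<circle>` circle, #ff00ff→engrave S300 F3904: (287.942,65.304) → (285.927,71.505) → (280.652,75.338) → (274.132,75.338) → (268.857,71.505) → (266.842,65.304) → (268.857,59.103) → (274.132,55.270) → (280.652,55.270) → (285.927,59.103) → (287.942,65.304) (closed)

[2] `<path>` open polyline, #ff00ff→engrave S300 F3904: (291.410,76.843) → (181.229,96.639) → (309.886,19.358) → (83.318,25.316) → (78.757,82.077)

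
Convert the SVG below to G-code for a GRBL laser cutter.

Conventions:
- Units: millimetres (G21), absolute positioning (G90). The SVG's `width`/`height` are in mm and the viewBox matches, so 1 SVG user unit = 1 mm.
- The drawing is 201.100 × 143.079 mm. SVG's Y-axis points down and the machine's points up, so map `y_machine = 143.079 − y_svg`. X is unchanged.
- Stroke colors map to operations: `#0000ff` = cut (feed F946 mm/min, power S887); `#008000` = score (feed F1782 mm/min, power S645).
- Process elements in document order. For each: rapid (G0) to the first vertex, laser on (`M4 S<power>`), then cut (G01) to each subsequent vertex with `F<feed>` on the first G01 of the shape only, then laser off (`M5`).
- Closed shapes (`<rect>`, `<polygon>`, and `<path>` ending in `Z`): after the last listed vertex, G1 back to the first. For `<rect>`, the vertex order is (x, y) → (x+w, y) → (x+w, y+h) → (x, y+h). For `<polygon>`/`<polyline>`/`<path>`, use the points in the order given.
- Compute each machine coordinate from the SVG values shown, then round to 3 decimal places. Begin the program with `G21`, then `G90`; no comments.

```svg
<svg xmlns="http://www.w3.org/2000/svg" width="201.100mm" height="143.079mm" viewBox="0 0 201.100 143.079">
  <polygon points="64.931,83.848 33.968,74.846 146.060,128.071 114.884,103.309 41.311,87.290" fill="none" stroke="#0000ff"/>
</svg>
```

viewBox `0 0 201.100 143.079` with mm width/height → 1 unit = 1 mm. Flip: y_m = 143.079 − y_svg.

**Shape 1** — `<polygon>` closed polygon, stroke `#0000ff` → cut (S887, F946). Machine vertices: (64.931,59.231) → (33.968,68.233) → (146.060,15.008) → (114.884,39.770) → (41.311,55.789) → (64.931,59.231). Closed: final G1 returns to the first vertex.

G21
G90
G0 X64.931 Y59.231
M4 S887
G01 X33.968 Y68.233 F946
G01 X146.060 Y15.008
G01 X114.884 Y39.770
G01 X41.311 Y55.789
G01 X64.931 Y59.231
M5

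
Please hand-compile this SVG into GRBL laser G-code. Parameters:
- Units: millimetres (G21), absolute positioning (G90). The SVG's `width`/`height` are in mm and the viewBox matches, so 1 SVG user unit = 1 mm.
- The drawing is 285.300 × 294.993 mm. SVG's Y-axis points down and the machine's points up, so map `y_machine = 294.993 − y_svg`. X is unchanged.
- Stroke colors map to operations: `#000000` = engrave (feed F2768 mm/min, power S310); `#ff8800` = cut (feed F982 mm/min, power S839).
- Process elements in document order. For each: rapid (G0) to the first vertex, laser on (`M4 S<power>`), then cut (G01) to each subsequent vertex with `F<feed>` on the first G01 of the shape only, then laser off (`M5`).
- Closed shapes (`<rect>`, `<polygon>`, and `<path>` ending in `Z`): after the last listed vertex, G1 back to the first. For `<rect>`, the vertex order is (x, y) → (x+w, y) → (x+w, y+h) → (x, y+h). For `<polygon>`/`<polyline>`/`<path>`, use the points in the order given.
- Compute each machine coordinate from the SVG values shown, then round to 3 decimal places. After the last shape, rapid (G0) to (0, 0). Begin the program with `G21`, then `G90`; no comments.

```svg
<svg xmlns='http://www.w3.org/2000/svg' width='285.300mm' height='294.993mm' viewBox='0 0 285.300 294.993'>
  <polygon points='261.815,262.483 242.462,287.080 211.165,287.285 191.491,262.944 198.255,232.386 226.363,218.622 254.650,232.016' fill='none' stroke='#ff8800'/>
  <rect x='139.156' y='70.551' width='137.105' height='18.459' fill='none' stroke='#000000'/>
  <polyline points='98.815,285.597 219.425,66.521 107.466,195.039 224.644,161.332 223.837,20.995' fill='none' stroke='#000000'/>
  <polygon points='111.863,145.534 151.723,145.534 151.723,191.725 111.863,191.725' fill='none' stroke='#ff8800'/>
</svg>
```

1 u = 1 mm; y_m = 294.993 − y.

[1] `<polygon>` regular polygon, #ff8800→cut S839 F982: (261.815,32.510) → (242.462,7.913) → (211.165,7.708) → (191.491,32.049) → (198.255,62.607) → (226.363,76.371) → (254.650,62.977) → (261.815,32.510) (closed)

[2] `<rect>` rectangle, #000000→engrave S310 F2768: (139.156,224.442) → (276.261,224.442) → (276.261,205.983) → (139.156,205.983) → (139.156,224.442) (closed)

[3] `<polyline>` open polyline, #000000→engrave S310 F2768: (98.815,9.396) → (219.425,228.472) → (107.466,99.954) → (224.644,133.661) → (223.837,273.998)

[4] `<polygon>` rectangle, #ff8800→cut S839 F982: (111.863,149.459) → (151.723,149.459) → (151.723,103.268) → (111.863,103.268) → (111.863,149.459) (closed)

G21
G90
G0 X261.815 Y32.510
M4 S839
G01 X242.462 Y7.913 F982
G01 X211.165 Y7.708
G01 X191.491 Y32.049
G01 X198.255 Y62.607
G01 X226.363 Y76.371
G01 X254.650 Y62.977
G01 X261.815 Y32.510
M5
G0 X139.156 Y224.442
M4 S310
G01 X276.261 Y224.442 F2768
G01 X276.261 Y205.983
G01 X139.156 Y205.983
G01 X139.156 Y224.442
M5
G0 X98.815 Y9.396
M4 S310
G01 X219.425 Y228.472 F2768
G01 X107.466 Y99.954
G01 X224.644 Y133.661
G01 X223.837 Y273.998
M5
G0 X111.863 Y149.459
M4 S839
G01 X151.723 Y149.459 F982
G01 X151.723 Y103.268
G01 X111.863 Y103.268
G01 X111.863 Y149.459
M5
G0 X0.000 Y0.000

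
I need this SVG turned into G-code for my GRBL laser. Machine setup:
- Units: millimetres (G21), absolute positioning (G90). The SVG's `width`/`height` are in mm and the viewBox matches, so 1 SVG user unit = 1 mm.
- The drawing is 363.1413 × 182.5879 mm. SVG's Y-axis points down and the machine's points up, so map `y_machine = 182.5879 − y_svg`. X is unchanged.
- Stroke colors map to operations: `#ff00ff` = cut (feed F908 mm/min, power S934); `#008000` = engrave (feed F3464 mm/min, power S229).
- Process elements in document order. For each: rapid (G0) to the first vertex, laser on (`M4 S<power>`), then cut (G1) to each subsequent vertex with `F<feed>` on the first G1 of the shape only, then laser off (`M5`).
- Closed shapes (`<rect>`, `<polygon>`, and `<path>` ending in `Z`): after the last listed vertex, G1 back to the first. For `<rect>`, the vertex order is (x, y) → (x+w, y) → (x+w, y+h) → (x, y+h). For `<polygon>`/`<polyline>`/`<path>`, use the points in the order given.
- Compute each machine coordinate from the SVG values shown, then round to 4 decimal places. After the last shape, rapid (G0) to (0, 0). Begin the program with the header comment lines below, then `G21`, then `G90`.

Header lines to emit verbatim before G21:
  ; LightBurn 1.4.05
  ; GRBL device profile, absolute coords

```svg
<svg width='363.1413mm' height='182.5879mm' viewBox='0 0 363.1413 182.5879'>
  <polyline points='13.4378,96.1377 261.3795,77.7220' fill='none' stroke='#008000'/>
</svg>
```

; LightBurn 1.4.05
; GRBL device profile, absolute coords
G21
G90
G0 X13.4378 Y86.4502
M4 S229
G1 X261.3795 Y104.8659 F3464
M5
G0 X0.0000 Y0.0000

Since the viewBox matches the mm dimensions, user units are millimetres directly. The only transform is the Y-flip y_m = 182.5879 − y_svg.

Shape 1 is a line segment drawn with `<polyline>`. Its stroke #008000 means engrave at S229, F3464. After flipping Y the toolpath is (13.4378,86.4502) → (261.3795,104.8659).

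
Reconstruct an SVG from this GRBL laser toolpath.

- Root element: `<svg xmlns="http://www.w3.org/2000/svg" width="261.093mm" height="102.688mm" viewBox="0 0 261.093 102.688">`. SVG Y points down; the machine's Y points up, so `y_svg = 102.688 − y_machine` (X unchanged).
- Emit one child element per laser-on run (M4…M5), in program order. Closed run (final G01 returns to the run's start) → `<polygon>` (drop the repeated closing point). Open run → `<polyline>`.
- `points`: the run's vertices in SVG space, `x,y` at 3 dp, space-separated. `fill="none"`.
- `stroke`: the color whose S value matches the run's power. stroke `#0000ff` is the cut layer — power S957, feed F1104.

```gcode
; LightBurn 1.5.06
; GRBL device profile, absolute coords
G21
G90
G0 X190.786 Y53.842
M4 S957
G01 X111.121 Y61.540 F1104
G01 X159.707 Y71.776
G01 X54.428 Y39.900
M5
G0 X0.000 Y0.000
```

y_svg = 102.688 − y_m. Every run uses S957, so all elements get stroke `#0000ff` (cut).

[1] open run; points: 190.786,48.846 111.121,41.148 159.707,30.912 54.428,62.788

<svg xmlns="http://www.w3.org/2000/svg" width="261.093mm" height="102.688mm" viewBox="0 0 261.093 102.688">
  <polyline points="190.786,48.846 111.121,41.148 159.707,30.912 54.428,62.788" fill="none" stroke="#0000ff"/>
</svg>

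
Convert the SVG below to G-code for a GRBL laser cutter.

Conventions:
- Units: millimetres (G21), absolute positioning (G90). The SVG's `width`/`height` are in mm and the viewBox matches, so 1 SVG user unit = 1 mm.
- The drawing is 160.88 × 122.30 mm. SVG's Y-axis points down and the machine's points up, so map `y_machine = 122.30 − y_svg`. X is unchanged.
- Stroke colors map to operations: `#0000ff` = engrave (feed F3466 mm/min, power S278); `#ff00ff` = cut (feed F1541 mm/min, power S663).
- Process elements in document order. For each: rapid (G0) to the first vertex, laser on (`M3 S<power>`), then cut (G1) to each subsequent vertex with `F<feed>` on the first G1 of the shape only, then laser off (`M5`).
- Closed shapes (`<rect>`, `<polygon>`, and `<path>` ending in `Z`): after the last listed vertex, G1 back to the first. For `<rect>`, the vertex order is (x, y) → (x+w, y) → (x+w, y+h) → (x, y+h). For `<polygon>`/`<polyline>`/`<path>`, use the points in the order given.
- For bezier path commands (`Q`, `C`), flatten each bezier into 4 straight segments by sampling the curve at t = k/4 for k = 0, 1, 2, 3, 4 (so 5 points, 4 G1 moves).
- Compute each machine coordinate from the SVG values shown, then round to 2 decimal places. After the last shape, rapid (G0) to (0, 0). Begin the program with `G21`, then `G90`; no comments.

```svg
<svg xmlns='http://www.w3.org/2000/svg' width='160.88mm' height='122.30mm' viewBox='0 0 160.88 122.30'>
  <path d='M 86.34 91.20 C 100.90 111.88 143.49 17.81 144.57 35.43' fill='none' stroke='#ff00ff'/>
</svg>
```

Since the viewBox matches the mm dimensions, user units are millimetres directly. The only transform is the Y-flip y_m = 122.30 − y_svg.

Shape 1 is a cubic bezier drawn with `<path>`. Its stroke #ff00ff means cut at S663, F1541. After flipping Y the toolpath is (86.34,31.10) → (101.43,33.57) → (120.51,57.84) → (137.06,82.68) → (144.57,86.87).

G21
G90
G0 X86.34 Y31.10
M3 S663
G1 X101.43 Y33.57 F1541
G1 X120.51 Y57.84
G1 X137.06 Y82.68
G1 X144.57 Y86.87
M5
G0 X0.00 Y0.00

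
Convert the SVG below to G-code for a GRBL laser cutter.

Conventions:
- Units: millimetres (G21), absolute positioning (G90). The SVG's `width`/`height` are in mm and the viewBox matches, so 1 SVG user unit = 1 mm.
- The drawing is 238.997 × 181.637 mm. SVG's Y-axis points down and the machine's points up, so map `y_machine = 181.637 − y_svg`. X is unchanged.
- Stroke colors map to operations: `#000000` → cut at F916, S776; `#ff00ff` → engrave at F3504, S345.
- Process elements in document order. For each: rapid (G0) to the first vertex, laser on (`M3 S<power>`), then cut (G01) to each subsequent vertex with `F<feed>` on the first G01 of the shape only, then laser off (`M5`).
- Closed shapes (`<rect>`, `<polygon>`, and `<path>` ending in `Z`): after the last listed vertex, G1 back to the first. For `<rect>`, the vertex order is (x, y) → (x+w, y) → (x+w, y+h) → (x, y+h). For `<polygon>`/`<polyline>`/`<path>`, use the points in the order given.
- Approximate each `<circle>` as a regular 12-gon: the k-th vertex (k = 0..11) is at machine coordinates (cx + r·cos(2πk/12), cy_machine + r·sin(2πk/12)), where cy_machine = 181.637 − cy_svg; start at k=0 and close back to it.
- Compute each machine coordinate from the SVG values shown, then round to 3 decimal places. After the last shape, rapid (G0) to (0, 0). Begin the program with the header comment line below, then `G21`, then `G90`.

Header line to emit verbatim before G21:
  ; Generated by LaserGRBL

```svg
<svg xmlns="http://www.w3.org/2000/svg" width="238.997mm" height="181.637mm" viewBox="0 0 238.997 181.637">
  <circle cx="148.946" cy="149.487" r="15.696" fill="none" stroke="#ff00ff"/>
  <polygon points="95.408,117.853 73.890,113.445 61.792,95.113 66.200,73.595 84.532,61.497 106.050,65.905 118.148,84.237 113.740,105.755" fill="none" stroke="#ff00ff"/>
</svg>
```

; Generated by LaserGRBL
G21
G90
G0 X164.642 Y32.150
M3 S345
G01 X162.539 Y39.998 F3504
G01 X156.794 Y45.743
G01 X148.946 Y47.846
G01 X141.098 Y45.743
G01 X135.353 Y39.998
G01 X133.250 Y32.150
G01 X135.353 Y24.302
G01 X141.098 Y18.557
G01 X148.946 Y16.454
G01 X156.794 Y18.557
G01 X162.539 Y24.302
G01 X164.642 Y32.150
M5
G0 X95.408 Y63.784
M3 S345
G01 X73.890 Y68.192 F3504
G01 X61.792 Y86.524
G01 X66.200 Y108.042
G01 X84.532 Y120.140
G01 X106.050 Y115.732
G01 X118.148 Y97.400
G01 X113.740 Y75.882
G01 X95.408 Y63.784
M5
G0 X0.000 Y0.000

viewBox `0 0 238.997 181.637` with mm width/height → 1 unit = 1 mm. Flip: y_m = 181.637 − y_svg.

**Shape 1** — `<circle>` circle, stroke `#ff00ff` → engrave (S345, F3504). Machine vertices: (164.642,32.150) → (162.539,39.998) → (156.794,45.743) → (148.946,47.846) → (141.098,45.743) → (135.353,39.998) → (133.250,32.150) → (135.353,24.302) → (141.098,18.557) → (148.946,16.454) → (156.794,18.557) → (162.539,24.302) → (164.642,32.150). Closed: final G1 returns to the first vertex.

**Shape 2** — `<polygon>` regular polygon, stroke `#ff00ff` → engrave (S345, F3504). Machine vertices: (95.408,63.784) → (73.890,68.192) → (61.792,86.524) → (66.200,108.042) → (84.532,120.140) → (106.050,115.732) → (118.148,97.400) → (113.740,75.882) → (95.408,63.784). Closed: final G1 returns to the first vertex.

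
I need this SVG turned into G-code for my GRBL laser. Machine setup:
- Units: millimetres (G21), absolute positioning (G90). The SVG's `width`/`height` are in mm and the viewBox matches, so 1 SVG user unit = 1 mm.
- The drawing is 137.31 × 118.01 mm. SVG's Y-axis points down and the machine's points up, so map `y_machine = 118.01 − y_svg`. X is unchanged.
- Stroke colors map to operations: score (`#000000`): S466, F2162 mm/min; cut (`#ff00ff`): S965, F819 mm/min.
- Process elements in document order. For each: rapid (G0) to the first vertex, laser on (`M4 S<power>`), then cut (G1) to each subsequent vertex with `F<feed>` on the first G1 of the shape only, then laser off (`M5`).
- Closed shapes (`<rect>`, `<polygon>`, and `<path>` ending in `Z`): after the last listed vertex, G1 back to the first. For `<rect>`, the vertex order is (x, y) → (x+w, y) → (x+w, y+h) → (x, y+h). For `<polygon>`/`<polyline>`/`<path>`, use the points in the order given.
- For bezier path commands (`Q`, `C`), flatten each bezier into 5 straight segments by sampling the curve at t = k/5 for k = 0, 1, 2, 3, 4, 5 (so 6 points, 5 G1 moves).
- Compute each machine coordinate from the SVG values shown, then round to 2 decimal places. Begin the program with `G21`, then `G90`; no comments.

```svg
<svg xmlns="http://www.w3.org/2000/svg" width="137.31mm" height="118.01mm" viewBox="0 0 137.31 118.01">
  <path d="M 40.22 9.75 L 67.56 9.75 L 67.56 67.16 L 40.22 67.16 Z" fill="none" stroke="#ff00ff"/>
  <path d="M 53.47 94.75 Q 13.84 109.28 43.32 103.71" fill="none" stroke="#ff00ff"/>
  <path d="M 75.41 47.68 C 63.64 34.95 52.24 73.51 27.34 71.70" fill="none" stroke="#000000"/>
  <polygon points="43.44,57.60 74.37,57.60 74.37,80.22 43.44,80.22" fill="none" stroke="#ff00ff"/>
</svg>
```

viewBox `0 0 137.31 118.01` with mm width/height → 1 unit = 1 mm. Flip: y_m = 118.01 − y_svg.

**Shape 1** — `<path>` rectangle, stroke `#ff00ff` → cut (S965, F819). Machine vertices: (40.22,108.26) → (67.56,108.26) → (67.56,50.85) → (40.22,50.85) → (40.22,108.26). Closed: final G1 returns to the first vertex.

**Shape 2** — `<path>` quadratic bezier, stroke `#ff00ff` → cut (S965, F819). Control points (SVG): P0=(53.47,94.75), P1=(13.84,109.28), P2=(43.32,103.71); sampled at t=k/5. Machine vertices: (53.47,23.26) → (40.38,18.25) → (32.82,14.85) → (30.79,13.06) → (34.29,12.88) → (43.32,14.30). Open path.

**Shape 3** — `<path>` cubic bezier, stroke `#000000` → score (S466, F2162). Control points (SVG): P0=(75.41,47.68), P1=(63.64,34.95), P2=(52.24,73.51), P3=(27.34,71.70); sampled at t=k/5. Machine vertices: (75.41,70.33) → (68.28,72.55) → (60.58,66.85) → (51.63,57.65) → (40.77,49.34) → (27.34,46.31). Open path.

**Shape 4** — `<polygon>` rectangle, stroke `#ff00ff` → cut (S965, F819). Machine vertices: (43.44,60.41) → (74.37,60.41) → (74.37,37.79) → (43.44,37.79) → (43.44,60.41). Closed: final G1 returns to the first vertex.

G21
G90
G0 X40.22 Y108.26
M4 S965
G1 X67.56 Y108.26 F819
G1 X67.56 Y50.85
G1 X40.22 Y50.85
G1 X40.22 Y108.26
M5
G0 X53.47 Y23.26
M4 S965
G1 X40.38 Y18.25 F819
G1 X32.82 Y14.85
G1 X30.79 Y13.06
G1 X34.29 Y12.88
G1 X43.32 Y14.30
M5
G0 X75.41 Y70.33
M4 S466
G1 X68.28 Y72.55 F2162
G1 X60.58 Y66.85
G1 X51.63 Y57.65
G1 X40.77 Y49.34
G1 X27.34 Y46.31
M5
G0 X43.44 Y60.41
M4 S965
G1 X74.37 Y60.41 F819
G1 X74.37 Y37.79
G1 X43.44 Y37.79
G1 X43.44 Y60.41
M5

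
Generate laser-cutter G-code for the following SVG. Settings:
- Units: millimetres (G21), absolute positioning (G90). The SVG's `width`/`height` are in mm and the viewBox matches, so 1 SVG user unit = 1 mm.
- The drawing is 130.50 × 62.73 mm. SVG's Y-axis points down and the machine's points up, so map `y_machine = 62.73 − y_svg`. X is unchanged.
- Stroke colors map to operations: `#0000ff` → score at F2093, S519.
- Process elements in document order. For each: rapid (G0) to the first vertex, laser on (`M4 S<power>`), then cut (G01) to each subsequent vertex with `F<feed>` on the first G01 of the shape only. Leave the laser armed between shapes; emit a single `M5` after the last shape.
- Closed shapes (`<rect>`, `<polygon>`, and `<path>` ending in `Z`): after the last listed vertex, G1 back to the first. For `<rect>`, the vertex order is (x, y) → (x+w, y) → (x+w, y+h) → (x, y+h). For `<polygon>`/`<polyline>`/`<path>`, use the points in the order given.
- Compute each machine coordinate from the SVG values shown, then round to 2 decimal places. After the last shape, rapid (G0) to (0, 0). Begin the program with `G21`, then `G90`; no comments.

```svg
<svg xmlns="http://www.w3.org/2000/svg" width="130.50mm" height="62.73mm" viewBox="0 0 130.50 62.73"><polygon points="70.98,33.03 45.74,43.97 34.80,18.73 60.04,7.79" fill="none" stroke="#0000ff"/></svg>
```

G21
G90
G0 X70.98 Y29.70
M4 S519
G01 X45.74 Y18.76 F2093
G01 X34.80 Y44.00
G01 X60.04 Y54.94
G01 X70.98 Y29.70
M5
G0 X0.00 Y0.00

viewBox `0 0 130.50 62.73` with mm width/height → 1 unit = 1 mm. Flip: y_m = 62.73 − y_svg.

**Shape 1** — `<polygon>` regular polygon, stroke `#0000ff` → score (S519, F2093). Machine vertices: (70.98,29.70) → (45.74,18.76) → (34.80,44.00) → (60.04,54.94) → (70.98,29.70). Closed: final G1 returns to the first vertex.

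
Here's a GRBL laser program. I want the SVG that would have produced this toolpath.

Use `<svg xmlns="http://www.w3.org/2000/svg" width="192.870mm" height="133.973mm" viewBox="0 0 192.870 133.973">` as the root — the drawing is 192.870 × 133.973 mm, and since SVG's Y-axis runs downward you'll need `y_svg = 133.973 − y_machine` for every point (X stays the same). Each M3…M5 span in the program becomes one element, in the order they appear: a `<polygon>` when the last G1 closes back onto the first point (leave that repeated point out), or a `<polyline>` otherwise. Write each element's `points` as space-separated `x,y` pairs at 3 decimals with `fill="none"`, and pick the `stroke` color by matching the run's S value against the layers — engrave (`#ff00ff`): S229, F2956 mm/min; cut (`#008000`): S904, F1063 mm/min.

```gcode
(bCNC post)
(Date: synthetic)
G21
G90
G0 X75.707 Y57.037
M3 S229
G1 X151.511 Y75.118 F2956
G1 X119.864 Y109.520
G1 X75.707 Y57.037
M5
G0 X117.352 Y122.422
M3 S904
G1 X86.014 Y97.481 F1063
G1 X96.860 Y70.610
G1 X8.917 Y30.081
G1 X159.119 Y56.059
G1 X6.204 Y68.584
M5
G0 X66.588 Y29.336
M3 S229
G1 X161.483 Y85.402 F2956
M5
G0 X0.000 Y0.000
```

Machine Y-up, SVG Y-down with viewBox height 133.973, so y_svg = 133.973 − y_machine; X carries over.

Run 1: power S229 maps to stroke `#ff00ff` (engrave). The run returns to its start, so emit a `<polygon>` with points (Y-flipped): 75.707,76.936 151.511,58.855 119.864,24.453.

Run 2: S904 ⇒ cut layer `#008000`. The run is open, so emit a `<polyline>` with points (Y-flipped): 117.352,11.551 86.014,36.492 96.860,63.363 8.917,103.892 159.119,77.914 6.204,65.389.

Run 3: power S229 maps to stroke `#ff00ff` (engrave). The run is open, so emit a `<polyline>` with points (Y-flipped): 66.588,104.637 161.483,48.571.

<svg xmlns="http://www.w3.org/2000/svg" width="192.870mm" height="133.973mm" viewBox="0 0 192.870 133.973">
  <polygon points="75.707,76.936 151.511,58.855 119.864,24.453" fill="none" stroke="#ff00ff"/>
  <polyline points="117.352,11.551 86.014,36.492 96.860,63.363 8.917,103.892 159.119,77.914 6.204,65.389" fill="none" stroke="#008000"/>
  <polyline points="66.588,104.637 161.483,48.571" fill="none" stroke="#ff00ff"/>
</svg>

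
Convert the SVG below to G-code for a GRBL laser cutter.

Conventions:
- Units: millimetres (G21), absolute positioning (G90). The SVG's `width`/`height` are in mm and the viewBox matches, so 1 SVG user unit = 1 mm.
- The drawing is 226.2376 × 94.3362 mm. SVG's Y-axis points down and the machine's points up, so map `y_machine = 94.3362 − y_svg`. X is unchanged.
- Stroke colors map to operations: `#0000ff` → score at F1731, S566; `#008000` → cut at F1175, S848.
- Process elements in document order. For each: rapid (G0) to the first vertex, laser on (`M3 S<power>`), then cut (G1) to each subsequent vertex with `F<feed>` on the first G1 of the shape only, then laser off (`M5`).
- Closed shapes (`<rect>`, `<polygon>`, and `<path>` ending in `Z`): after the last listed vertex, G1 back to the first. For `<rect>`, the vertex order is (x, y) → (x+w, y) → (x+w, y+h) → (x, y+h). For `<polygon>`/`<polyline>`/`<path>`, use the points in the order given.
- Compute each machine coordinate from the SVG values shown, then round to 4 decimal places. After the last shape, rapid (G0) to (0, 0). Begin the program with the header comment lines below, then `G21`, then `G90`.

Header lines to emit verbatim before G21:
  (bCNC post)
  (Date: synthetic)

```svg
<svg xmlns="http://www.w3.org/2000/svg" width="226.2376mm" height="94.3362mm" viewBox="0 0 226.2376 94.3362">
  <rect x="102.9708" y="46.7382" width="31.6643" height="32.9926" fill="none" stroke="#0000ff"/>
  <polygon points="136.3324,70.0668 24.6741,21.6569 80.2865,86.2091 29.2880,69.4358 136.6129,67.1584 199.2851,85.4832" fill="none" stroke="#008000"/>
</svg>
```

Since the viewBox matches the mm dimensions, user units are millimetres directly. The only transform is the Y-flip y_m = 94.3362 − y_svg.

Shape 1 is a rectangle drawn with `<rect>`. Its stroke #0000ff means score at S566, F1731. After flipping Y the toolpath is (102.9708,47.5980) → (134.6351,47.5980) → (134.6351,14.6054) → (102.9708,14.6054) → (102.9708,47.5980), returning to the start.

Shape 2 is a closed polygon drawn with `<polygon>`. Its stroke #008000 means cut at S848, F1175. After flipping Y the toolpath is (136.3324,24.2694) → (24.6741,72.6793) → (80.2865,8.1271) → (29.2880,24.9004) → (136.6129,27.1778) → (199.2851,8.8530) → (136.3324,24.2694), returning to the start.

(bCNC post)
(Date: synthetic)
G21
G90
G0 X102.9708 Y47.5980
M3 S566
G1 X134.6351 Y47.5980 F1731
G1 X134.6351 Y14.6054
G1 X102.9708 Y14.6054
G1 X102.9708 Y47.5980
M5
G0 X136.3324 Y24.2694
M3 S848
G1 X24.6741 Y72.6793 F1175
G1 X80.2865 Y8.1271
G1 X29.2880 Y24.9004
G1 X136.6129 Y27.1778
G1 X199.2851 Y8.8530
G1 X136.3324 Y24.2694
M5
G0 X0.0000 Y0.0000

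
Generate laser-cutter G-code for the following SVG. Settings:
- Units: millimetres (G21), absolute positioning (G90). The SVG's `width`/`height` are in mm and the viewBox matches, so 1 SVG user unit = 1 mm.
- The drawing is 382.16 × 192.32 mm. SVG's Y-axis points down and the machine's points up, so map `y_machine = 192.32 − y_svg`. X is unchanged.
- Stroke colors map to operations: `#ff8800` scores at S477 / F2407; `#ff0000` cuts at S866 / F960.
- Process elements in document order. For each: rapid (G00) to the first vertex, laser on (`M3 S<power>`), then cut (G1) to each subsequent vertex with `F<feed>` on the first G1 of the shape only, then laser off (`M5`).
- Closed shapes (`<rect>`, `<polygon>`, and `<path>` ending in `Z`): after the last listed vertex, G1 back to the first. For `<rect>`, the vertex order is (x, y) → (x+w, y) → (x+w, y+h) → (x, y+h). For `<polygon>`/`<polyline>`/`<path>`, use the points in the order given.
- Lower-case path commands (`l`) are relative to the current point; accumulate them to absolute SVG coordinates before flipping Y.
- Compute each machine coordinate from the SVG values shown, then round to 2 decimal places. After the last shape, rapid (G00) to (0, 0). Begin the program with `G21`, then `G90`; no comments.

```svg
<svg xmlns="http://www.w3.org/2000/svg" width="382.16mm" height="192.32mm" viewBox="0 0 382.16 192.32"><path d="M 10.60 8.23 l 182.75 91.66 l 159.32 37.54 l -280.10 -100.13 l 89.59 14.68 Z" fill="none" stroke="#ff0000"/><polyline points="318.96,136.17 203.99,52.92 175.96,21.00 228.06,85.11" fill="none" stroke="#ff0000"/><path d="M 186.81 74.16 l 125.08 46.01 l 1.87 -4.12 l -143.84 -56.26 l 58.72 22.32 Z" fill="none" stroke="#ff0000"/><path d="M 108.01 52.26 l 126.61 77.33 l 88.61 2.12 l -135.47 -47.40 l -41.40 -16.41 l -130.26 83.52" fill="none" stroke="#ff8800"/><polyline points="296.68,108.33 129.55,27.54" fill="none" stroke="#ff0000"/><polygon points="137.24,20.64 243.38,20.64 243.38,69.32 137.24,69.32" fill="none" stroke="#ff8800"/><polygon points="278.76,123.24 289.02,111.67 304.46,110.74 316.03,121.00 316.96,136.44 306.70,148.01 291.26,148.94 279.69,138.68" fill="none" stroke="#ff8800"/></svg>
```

G21
G90
G00 X10.60 Y184.09
M3 S866
G1 X193.35 Y92.43 F960
G1 X352.67 Y54.89
G1 X72.57 Y155.02
G1 X162.16 Y140.34
G1 X10.60 Y184.09
M5
G00 X318.96 Y56.15
M3 S866
G1 X203.99 Y139.40 F960
G1 X175.96 Y171.32
G1 X228.06 Y107.21
M5
G00 X186.81 Y118.16
M3 S866
G1 X311.89 Y72.15 F960
G1 X313.76 Y76.27
G1 X169.92 Y132.53
G1 X228.64 Y110.21
G1 X186.81 Y118.16
M5
G00 X108.01 Y140.06
M3 S477
G1 X234.62 Y62.73 F2407
G1 X323.23 Y60.61
G1 X187.76 Y108.01
G1 X146.36 Y124.42
G1 X16.10 Y40.90
M5
G00 X296.68 Y83.99
M3 S866
G1 X129.55 Y164.78 F960
M5
G00 X137.24 Y171.68
M3 S477
G1 X243.38 Y171.68 F2407
G1 X243.38 Y123.00
G1 X137.24 Y123.00
G1 X137.24 Y171.68
M5
G00 X278.76 Y69.08
M3 S477
G1 X289.02 Y80.65 F2407
G1 X304.46 Y81.58
G1 X316.03 Y71.32
G1 X316.96 Y55.88
G1 X306.70 Y44.31
G1 X291.26 Y43.38
G1 X279.69 Y53.64
G1 X278.76 Y69.08
M5
G00 X0.00 Y0.00

1 u = 1 mm; y_m = 192.32 − y.

[1] `<path>` closed polygon, #ff0000→cut S866 F960: (10.60,184.09) → (193.35,92.43) → (352.67,54.89) → (72.57,155.02) → (162.16,140.34) → (10.60,184.09) (closed)

[2] `<polyline>` open polyline, #ff0000→cut S866 F960: (318.96,56.15) → (203.99,139.40) → (175.96,171.32) → (228.06,107.21)

[3] `<path>` closed polygon, #ff0000→cut S866 F960: (186.81,118.16) → (311.89,72.15) → (313.76,76.27) → (169.92,132.53) → (228.64,110.21) → (186.81,118.16) (closed)

[4] `<path>` open polyline, #ff8800→score S477 F2407: (108.01,140.06) → (234.62,62.73) → (323.23,60.61) → (187.76,108.01) → (146.36,124.42) → (16.10,40.90)

[5] `<polyline>` line segment, #ff0000→cut S866 F960: (296.68,83.99) → (129.55,164.78)

[6] `<polygon>` rectangle, #ff8800→score S477 F2407: (137.24,171.68) → (243.38,171.68) → (243.38,123.00) → (137.24,123.00) → (137.24,171.68) (closed)

[7] `<polygon>` regular polygon, #ff8800→score S477 F2407: (278.76,69.08) → (289.02,80.65) → (304.46,81.58) → (316.03,71.32) → (316.96,55.88) → (306.70,44.31) → (291.26,43.38) → (279.69,53.64) → (278.76,69.08) (closed)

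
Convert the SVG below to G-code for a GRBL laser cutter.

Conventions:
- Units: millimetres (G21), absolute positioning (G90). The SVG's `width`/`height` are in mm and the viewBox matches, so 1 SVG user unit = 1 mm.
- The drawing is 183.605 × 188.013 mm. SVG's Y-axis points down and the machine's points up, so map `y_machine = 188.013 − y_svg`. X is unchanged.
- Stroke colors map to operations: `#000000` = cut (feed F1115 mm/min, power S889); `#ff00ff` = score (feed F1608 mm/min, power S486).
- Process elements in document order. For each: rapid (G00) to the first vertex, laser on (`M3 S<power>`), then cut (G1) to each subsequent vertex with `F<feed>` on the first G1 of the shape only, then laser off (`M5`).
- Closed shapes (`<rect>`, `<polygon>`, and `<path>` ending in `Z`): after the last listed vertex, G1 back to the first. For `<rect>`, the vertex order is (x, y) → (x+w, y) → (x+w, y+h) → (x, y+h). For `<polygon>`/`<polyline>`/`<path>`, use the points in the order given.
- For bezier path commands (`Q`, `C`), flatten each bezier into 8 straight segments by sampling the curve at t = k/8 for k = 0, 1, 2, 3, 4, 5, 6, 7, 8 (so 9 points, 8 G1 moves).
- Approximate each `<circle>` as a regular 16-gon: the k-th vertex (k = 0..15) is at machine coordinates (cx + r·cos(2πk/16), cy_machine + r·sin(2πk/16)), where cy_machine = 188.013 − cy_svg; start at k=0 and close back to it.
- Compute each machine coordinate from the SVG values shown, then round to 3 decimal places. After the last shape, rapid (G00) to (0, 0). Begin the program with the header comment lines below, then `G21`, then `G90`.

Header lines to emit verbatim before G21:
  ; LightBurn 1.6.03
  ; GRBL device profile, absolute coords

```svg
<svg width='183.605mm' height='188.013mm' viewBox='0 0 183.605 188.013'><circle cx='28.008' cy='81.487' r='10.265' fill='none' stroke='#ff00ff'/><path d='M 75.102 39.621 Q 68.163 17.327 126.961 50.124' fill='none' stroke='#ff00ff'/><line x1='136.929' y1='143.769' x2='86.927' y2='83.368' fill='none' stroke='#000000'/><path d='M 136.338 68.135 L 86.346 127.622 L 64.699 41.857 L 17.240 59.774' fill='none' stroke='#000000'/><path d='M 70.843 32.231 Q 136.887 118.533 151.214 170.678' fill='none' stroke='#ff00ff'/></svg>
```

; LightBurn 1.6.03
; GRBL device profile, absolute coords
G21
G90
G00 X38.273 Y106.526
M3 S486
G1 X37.492 Y110.454 F1608
G1 X35.266 Y113.784
G1 X31.936 Y116.010
G1 X28.008 Y116.791
G1 X24.080 Y116.010
G1 X20.750 Y113.784
G1 X18.524 Y110.454
G1 X17.743 Y106.526
G1 X18.524 Y102.598
G1 X20.750 Y99.268
G1 X24.080 Y97.042
G1 X28.008 Y96.261
G1 X31.936 Y97.042
G1 X35.266 Y99.268
G1 X37.492 Y102.598
G1 X38.273 Y106.526
M5
G00 X75.102 Y148.392
M3 S486
G1 X74.394 Y153.105 F1608
G1 X75.741 Y156.096
G1 X79.142 Y157.365
G1 X84.597 Y156.913
G1 X92.107 Y154.740
G1 X101.671 Y150.844
G1 X113.289 Y145.227
G1 X126.961 Y137.889
M5
G00 X136.929 Y44.244
M3 S889
G1 X86.927 Y104.645 F1115
M5
G00 X136.338 Y119.878
M3 S889
G1 X86.346 Y60.391 F1115
G1 X64.699 Y146.156
G1 X17.240 Y128.239
M5
G00 X70.843 Y155.782
M3 S486
G1 X86.546 Y134.740 F1608
G1 X100.633 Y114.766
G1 X113.103 Y95.859
G1 X123.958 Y78.019
G1 X133.196 Y61.247
G1 X140.818 Y45.542
G1 X146.824 Y30.905
G1 X151.214 Y17.335
M5
G00 X0.000 Y0.000

Since the viewBox matches the mm dimensions, user units are millimetres directly. The only transform is the Y-flip y_m = 188.013 − y_svg.

Shape 1 is a circle drawn with `<circle>`. Its stroke #ff00ff means score at S486, F1608. After flipping Y the toolpath is (38.273,106.526) → (37.492,110.454) → (35.266,113.784) → (31.936,116.010) → (28.008,116.791) → (24.080,116.010) → (20.750,113.784) → (18.524,110.454) → (17.743,106.526) → (18.524,102.598) → (20.750,99.268) → (24.080,97.042) → (28.008,96.261) → (31.936,97.042) → (35.266,99.268) → (37.492,102.598) → (38.273,106.526), returning to the start.

Shape 2 is a quadratic bezier drawn with `<path>`. Its stroke #ff00ff means score at S486, F1608. After flipping Y the toolpath is (75.102,148.392) → (74.394,153.105) → (75.741,156.096) → (79.142,157.365) → (84.597,156.913) → (92.107,154.740) → (101.671,150.844) → (113.289,145.227) → (126.961,137.889).

Shape 3 is a line segment drawn with `<line>`. Its stroke #000000 means cut at S889, F1115. After flipping Y the toolpath is (136.929,44.244) → (86.927,104.645).

Shape 4 is a open polyline drawn with `<path>`. Its stroke #000000 means cut at S889, F1115. After flipping Y the toolpath is (136.338,119.878) → (86.346,60.391) → (64.699,146.156) → (17.240,128.239).

Shape 5 is a quadratic bezier drawn with `<path>`. Its stroke #ff00ff means score at S486, F1608. After flipping Y the toolpath is (70.843,155.782) → (86.546,134.740) → (100.633,114.766) → (113.103,95.859) → (123.958,78.019) → (133.196,61.247) → (140.818,45.542) → (146.824,30.905) → (151.214,17.335).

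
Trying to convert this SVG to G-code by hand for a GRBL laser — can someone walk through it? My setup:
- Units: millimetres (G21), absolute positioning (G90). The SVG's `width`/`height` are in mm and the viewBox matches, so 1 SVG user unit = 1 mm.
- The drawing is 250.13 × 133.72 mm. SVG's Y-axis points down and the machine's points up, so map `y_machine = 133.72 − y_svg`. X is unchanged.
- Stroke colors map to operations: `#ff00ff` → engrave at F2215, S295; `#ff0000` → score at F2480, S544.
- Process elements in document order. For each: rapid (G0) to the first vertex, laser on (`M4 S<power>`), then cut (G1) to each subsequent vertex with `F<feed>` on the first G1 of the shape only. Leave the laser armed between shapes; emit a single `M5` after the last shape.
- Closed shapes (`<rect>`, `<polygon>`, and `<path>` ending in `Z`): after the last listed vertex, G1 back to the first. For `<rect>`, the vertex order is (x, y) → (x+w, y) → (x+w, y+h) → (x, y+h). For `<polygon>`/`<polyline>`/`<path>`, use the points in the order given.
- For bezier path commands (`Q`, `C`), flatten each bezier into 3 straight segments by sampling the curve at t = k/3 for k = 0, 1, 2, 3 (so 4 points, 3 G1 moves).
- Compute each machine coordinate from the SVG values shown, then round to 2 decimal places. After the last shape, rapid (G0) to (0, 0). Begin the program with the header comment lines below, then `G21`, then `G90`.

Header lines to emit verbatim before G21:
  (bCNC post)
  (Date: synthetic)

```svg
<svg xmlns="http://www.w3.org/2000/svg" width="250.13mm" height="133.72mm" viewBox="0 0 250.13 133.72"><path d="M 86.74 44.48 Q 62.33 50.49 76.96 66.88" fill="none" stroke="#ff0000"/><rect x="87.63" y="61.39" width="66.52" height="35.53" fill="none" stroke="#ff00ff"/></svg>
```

viewBox `0 0 250.13 133.72` with mm width/height → 1 unit = 1 mm. Flip: y_m = 133.72 − y_svg.

**Shape 1** — `<path>` quadratic bezier, stroke `#ff0000` → score (S544, F2480). Control points (SVG): P0=(86.74,44.48), P1=(62.33,50.49), P2=(76.96,66.88); sampled at t=k/3. Machine vertices: (86.74,89.24) → (74.80,84.08) → (71.54,76.61) → (76.96,66.84). Open path.

**Shape 2** — `<rect>` rectangle, stroke `#ff00ff` → engrave (S295, F2215). Machine vertices: (87.63,72.33) → (154.15,72.33) → (154.15,36.80) → (87.63,36.80) → (87.63,72.33). Closed: final G1 returns to the first vertex.

(bCNC post)
(Date: synthetic)
G21
G90
G0 X86.74 Y89.24
M4 S544
G1 X74.80 Y84.08 F2480
G1 X71.54 Y76.61
G1 X76.96 Y66.84
G0 X87.63 Y72.33
M4 S295
G1 X154.15 Y72.33 F2215
G1 X154.15 Y36.80
G1 X87.63 Y36.80
G1 X87.63 Y72.33
M5
G0 X0.00 Y0.00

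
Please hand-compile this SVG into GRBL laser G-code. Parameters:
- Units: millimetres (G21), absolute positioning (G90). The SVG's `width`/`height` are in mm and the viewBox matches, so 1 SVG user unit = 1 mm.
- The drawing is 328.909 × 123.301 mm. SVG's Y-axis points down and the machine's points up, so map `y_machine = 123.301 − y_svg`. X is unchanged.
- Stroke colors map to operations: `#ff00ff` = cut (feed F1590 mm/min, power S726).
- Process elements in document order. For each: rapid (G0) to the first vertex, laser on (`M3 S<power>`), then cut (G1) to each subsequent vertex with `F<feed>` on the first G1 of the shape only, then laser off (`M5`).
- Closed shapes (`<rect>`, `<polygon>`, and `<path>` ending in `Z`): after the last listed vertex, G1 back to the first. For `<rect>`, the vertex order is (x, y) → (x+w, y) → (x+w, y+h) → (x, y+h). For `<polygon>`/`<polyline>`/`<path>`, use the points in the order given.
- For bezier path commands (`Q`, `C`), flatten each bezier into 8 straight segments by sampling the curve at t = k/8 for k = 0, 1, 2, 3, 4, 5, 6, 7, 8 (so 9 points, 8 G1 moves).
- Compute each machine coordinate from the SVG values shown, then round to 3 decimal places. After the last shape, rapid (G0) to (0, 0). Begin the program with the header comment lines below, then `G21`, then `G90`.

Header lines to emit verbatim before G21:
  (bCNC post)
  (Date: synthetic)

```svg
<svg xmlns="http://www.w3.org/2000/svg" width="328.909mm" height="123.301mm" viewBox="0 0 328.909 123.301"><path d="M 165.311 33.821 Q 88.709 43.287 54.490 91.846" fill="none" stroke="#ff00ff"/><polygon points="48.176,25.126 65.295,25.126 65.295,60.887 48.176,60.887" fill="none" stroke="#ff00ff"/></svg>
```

1 u = 1 mm; y_m = 123.301 − y.

[1] `<path>` quadratic bezier, #ff00ff→cut S726 F1590: (165.311,89.480) → (146.823,86.503) → (129.659,82.304) → (113.820,76.883) → (99.305,70.241) → (86.114,62.377) → (74.248,53.291) → (63.707,42.984) → (54.490,31.455)

[2] `<polygon>` rectangle, #ff00ff→cut S726 F1590: (48.176,98.175) → (65.295,98.175) → (65.295,62.414) → (48.176,62.414) → (48.176,98.175) (closed)

(bCNC post)
(Date: synthetic)
G21
G90
G0 X165.311 Y89.480
M3 S726
G1 X146.823 Y86.503 F1590
G1 X129.659 Y82.304
G1 X113.820 Y76.883
G1 X99.305 Y70.241
G1 X86.114 Y62.377
G1 X74.248 Y53.291
G1 X63.707 Y42.984
G1 X54.490 Y31.455
M5
G0 X48.176 Y98.175
M3 S726
G1 X65.295 Y98.175 F1590
G1 X65.295 Y62.414
G1 X48.176 Y62.414
G1 X48.176 Y98.175
M5
G0 X0.000 Y0.000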